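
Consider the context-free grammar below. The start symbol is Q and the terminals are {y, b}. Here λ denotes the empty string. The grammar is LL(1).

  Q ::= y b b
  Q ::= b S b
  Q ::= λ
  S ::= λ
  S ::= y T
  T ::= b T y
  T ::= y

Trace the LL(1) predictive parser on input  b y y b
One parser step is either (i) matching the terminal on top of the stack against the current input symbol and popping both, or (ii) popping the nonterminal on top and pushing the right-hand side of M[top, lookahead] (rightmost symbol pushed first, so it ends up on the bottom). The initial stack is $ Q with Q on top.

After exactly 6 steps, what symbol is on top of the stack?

b

     Stack    Input      Action
  1  $ Q      b y y b $  expand Q ::= b S b
  2  $ b S b  b y y b $  match b
  3  $ b S    y y b $    expand S ::= y T
  4  $ b T y  y y b $    match y
  5  $ b T    y b $      expand T ::= y
  6  $ b y    y b $      match y
Stack after step 6: $ b (top = b).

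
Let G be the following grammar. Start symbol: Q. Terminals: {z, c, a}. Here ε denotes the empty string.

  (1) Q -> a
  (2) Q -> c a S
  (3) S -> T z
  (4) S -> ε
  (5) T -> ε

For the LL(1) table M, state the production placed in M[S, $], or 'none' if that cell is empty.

S -> ε

FIRST(Q): from Q->a we get {a}; from Q->c a S we get {c}. So FIRST(Q) = {a, c}.
FIRST(T): from T->ε we get {ε}. So FIRST(T) = {ε}.
FIRST(S): from S->T z we get {z}; from S->ε we get {ε}. So FIRST(S) = {ε, z}.
FOLLOW(Q) includes $ since Q is the start symbol.
FOLLOW(Q): Q appears on no right-hand side. Thus FOLLOW(Q) = {$}.
FOLLOW(S): in Q->c a S, the suffix after S is empty, so FOLLOW(S) ⊇ FOLLOW(Q) = {$}. Thus FOLLOW(S) = {$}.
For S -> T z: FIRST(T z) = {z}, so it goes in M[S, t] for t ∈ {z}.
For S -> ε: FIRST(ε) = {ε}, so it goes in M[S, t] for t ∈ {}; since ε ∈ FIRST, also for every t ∈ FOLLOW(S) = {$}.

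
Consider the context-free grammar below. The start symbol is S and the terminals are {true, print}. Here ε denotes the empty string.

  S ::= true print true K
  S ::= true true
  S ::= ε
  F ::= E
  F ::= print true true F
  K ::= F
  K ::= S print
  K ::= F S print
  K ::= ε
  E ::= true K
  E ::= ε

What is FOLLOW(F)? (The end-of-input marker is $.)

FIRST(S): from S::=true print true K we get {true}; from S::=true true we get {true}; from S::=ε we get {ε}. So FIRST(S) = {ε, true}.
FIRST(E): from E::=true K we get {true}; from E::=ε we get {ε}. So FIRST(E) = {ε, true}.
FIRST(F): from F::=E we get {ε, true}; from F::=print true true F we get {print}. So FIRST(F) = {ε, print, true}.
FIRST(K): from K::=F we get {ε, print, true}; from K::=S print we get {print, true}; from K::=F S print we get {print, true}; from K::=ε we get {ε}. So FIRST(K) = {ε, print, true}.
FOLLOW(S) includes $ since S is the start symbol.
FOLLOW(S): in K::=S print, S is followed by print with FIRST {print}; in K::=F S print, S is followed by print with FIRST {print}. Thus FOLLOW(S) = {$, print}.
FOLLOW(F): in F::=print true true F, the suffix after F is empty (adds nothing new); in K::=F, the suffix after F is empty, so FOLLOW(F) ⊇ FOLLOW(K) = {$, print, true}; in K::=F S print, F is followed by S print with FIRST {print, true}. Thus FOLLOW(F) = {$, print, true}.
FOLLOW(E): in F::=E, the suffix after E is empty, so FOLLOW(E) ⊇ FOLLOW(F) = {$, print, true}. Thus FOLLOW(E) = {$, print, true}.
FOLLOW(K): in S::=true print true K, the suffix after K is empty, so FOLLOW(K) ⊇ FOLLOW(S) = {$, print}; in E::=true K, the suffix after K is empty, so FOLLOW(K) ⊇ FOLLOW(E) = {$, print, true}. Thus FOLLOW(K) = {$, print, true}.

{$, print, true}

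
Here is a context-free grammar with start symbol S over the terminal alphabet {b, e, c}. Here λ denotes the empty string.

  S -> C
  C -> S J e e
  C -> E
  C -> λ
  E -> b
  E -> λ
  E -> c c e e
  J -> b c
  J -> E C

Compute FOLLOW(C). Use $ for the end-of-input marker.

{$, b, c, e}

FIRST(E): from E->b we get {b}; from E->λ we get {λ}; from E->c c e e we get {c}. So FIRST(E) = {λ, b, c}.
FIRST(S): from S->C we get {λ, b, c, e}. So FIRST(S) = {λ, b, c, e}.
FIRST(C): from C->S J e e we get {b, c, e}; from C->E we get {λ, b, c}; from C->λ we get {λ}. So FIRST(C) = {λ, b, c, e}.
FIRST(J): from J->b c we get {b}; from J->E C we get {λ, b, c, e}. So FIRST(J) = {λ, b, c, e}.
FOLLOW(S) includes $ since S is the start symbol.
FOLLOW(S): in C->S J e e, S is followed by J e e with FIRST {b, c, e}. Thus FOLLOW(S) = {$, b, c, e}.
FOLLOW(J): in C->S J e e, J is followed by e e with FIRST {e}. Thus FOLLOW(J) = {e}.
FOLLOW(C): in S->C, the suffix after C is empty, so FOLLOW(C) ⊇ FOLLOW(S) = {$, b, c, e}; in J->E C, the suffix after C is empty, so FOLLOW(C) ⊇ FOLLOW(J) = {e}. Thus FOLLOW(C) = {$, b, c, e}.
FOLLOW(E): in C->E, the suffix after E is empty, so FOLLOW(E) ⊇ FOLLOW(C) = {$, b, c, e}; in J->E C, E is followed by C with FIRST {λ, b, c, e}; in J->E C, the suffix after E is nullable, so FOLLOW(E) ⊇ FOLLOW(J) = {e}. Thus FOLLOW(E) = {$, b, c, e}.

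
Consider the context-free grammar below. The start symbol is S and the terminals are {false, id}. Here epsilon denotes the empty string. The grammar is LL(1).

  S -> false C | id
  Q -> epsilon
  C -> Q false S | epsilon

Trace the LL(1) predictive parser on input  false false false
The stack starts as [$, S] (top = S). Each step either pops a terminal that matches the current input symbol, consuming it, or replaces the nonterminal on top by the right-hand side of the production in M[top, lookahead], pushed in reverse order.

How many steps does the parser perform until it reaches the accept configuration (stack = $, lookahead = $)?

step 1: stack=$ S  input=false false false $  — expand S -> false C
step 2: stack=$ C false  input=false false false $  — match false
step 3: stack=$ C  input=false false $  — expand C -> Q false S
step 4: stack=$ S false Q  input=false false $  — expand Q -> epsilon
step 5: stack=$ S false  input=false false $  — match false
step 6: stack=$ S  input=false $  — expand S -> false C
step 7: stack=$ C false  input=false $  — match false
step 8: stack=$ C  input=$  — expand C -> epsilon
Accept reached after 8 steps.

8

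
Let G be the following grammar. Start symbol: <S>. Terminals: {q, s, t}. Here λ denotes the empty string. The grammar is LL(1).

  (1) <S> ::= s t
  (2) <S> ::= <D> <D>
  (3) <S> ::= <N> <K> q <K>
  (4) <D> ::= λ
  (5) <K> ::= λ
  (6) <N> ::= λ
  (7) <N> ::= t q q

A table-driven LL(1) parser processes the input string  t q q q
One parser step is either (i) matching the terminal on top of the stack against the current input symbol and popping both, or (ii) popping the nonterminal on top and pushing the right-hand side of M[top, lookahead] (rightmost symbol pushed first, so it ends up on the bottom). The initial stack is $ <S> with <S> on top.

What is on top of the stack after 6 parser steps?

step 1: stack=$ <S>  input=t q q q $  — expand <S> ::= <N> <K> q <K>
step 2: stack=$ <K> q <K> <N>  input=t q q q $  — expand <N> ::= t q q
step 3: stack=$ <K> q <K> q q t  input=t q q q $  — match t
step 4: stack=$ <K> q <K> q q  input=q q q $  — match q
step 5: stack=$ <K> q <K> q  input=q q $  — match q
step 6: stack=$ <K> q <K>  input=q $  — expand <K> ::= λ
Stack after step 6: $ <K> q (top = q).

q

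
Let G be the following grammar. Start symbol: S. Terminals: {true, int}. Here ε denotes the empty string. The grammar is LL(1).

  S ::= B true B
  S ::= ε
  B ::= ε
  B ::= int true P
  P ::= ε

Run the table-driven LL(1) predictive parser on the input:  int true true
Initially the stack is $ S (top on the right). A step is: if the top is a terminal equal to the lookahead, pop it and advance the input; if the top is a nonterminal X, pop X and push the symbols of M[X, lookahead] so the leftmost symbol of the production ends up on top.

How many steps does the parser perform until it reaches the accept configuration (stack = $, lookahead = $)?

7

step 1: stack=$ S  input=int true true $  — expand S ::= B true B
step 2: stack=$ B true B  input=int true true $  — expand B ::= int true P
step 3: stack=$ B true P true int  input=int true true $  — match int
step 4: stack=$ B true P true  input=true true $  — match true
step 5: stack=$ B true P  input=true $  — expand P ::= ε
step 6: stack=$ B true  input=true $  — match true
step 7: stack=$ B  input=$  — expand B ::= ε
Accept reached after 7 steps.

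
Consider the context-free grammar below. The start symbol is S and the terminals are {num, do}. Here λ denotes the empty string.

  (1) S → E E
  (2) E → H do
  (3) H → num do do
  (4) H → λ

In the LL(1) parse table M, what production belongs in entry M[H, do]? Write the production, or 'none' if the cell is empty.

FIRST(H) = {λ, num}
FIRST(E) = {do, num}  (via H do)
FIRST(S) = {do, num}  (via E E)
FOLLOW(S) includes $ since S is the start symbol.
FOLLOW(H): in E→H do, H is followed by do with FIRST {do}. Thus FOLLOW(H) = {do}.
For H → num do do: FIRST(num do do) = {num}, so it goes in M[H, t] for t ∈ {num}.
For H → λ: FIRST(λ) = {λ}, so it goes in M[H, t] for t ∈ {}; since λ ∈ FIRST, also for every t ∈ FOLLOW(H) = {do}.

H → λ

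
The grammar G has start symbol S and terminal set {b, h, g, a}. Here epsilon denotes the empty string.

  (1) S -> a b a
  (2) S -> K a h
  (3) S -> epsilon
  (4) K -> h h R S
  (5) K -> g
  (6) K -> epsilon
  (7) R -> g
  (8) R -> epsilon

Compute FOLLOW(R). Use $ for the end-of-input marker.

{a, g, h}

FIRST(K) = {epsilon, g, h}
FIRST(R) = {epsilon, g}
FIRST(S) = {epsilon, a, g, h}  (via K a h)
FOLLOW(S) includes $ since S is the start symbol.
FOLLOW(K): in S->K a h, K is followed by a h with FIRST {a}. Thus FOLLOW(K) = {a}.
FOLLOW(S): in K->h h R S, the suffix after S is empty, so FOLLOW(S) ⊇ FOLLOW(K) = {a}. Thus FOLLOW(S) = {$, a}.
FOLLOW(R): in K->h h R S, R is followed by S with FIRST {epsilon, a, g, h}; in K->h h R S, the suffix after R is nullable, so FOLLOW(R) ⊇ FOLLOW(K) = {a}. Thus FOLLOW(R) = {a, g, h}.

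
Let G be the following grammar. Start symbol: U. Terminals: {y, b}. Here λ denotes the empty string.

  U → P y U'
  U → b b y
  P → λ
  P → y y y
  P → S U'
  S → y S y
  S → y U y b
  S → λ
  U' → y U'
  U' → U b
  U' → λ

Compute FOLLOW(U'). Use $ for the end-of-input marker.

{$, b, y}

FIRST(S): from S→y S y we get {y}; from S→y U y b we get {y}; from S→λ we get {λ}. So FIRST(S) = {λ, y}.
FIRST(U): from U→P y U' we get {b, y}; from U→b b y we get {b}. So FIRST(U) = {b, y}.
FIRST(U'): from U'→y U' we get {y}; from U'→U b we get {b, y}; from U'→λ we get {λ}. So FIRST(U') = {λ, b, y}.
FIRST(P): from P→λ we get {λ}; from P→y y y we get {y}; from P→S U' we get {λ, b, y}. So FIRST(P) = {λ, b, y}.
FOLLOW(U) includes $ since U is the start symbol.
FOLLOW(U): in S→y U y b, U is followed by y b with FIRST {y}; in U'→U b, U is followed by b with FIRST {b}. Thus FOLLOW(U) = {$, b, y}.
FOLLOW(P): in U→P y U', P is followed by y U' with FIRST {y}. Thus FOLLOW(P) = {y}.
FOLLOW(S): in P→S U', S is followed by U' with FIRST {λ, b, y}; in P→S U', the suffix after S is nullable, so FOLLOW(S) ⊇ FOLLOW(P) = {y}; in S→y S y, S is followed by y with FIRST {y}. Thus FOLLOW(S) = {b, y}.
FOLLOW(U'): in U→P y U', the suffix after U' is empty, so FOLLOW(U') ⊇ FOLLOW(U) = {$, b, y}; in P→S U', the suffix after U' is empty, so FOLLOW(U') ⊇ FOLLOW(P) = {y}; in U'→y U', the suffix after U' is empty (adds nothing new). Thus FOLLOW(U') = {$, b, y}.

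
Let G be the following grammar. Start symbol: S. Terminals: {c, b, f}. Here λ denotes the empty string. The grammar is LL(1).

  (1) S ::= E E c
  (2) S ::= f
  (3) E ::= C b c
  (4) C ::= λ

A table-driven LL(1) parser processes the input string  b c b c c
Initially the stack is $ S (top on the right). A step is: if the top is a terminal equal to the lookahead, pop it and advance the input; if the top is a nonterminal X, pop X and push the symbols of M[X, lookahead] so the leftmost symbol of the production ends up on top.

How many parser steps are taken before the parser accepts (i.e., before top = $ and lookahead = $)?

10

step 1: stack=$ S  input=b c b c c $  — expand S ::= E E c
step 2: stack=$ c E E  input=b c b c c $  — expand E ::= C b c
step 3: stack=$ c E c b C  input=b c b c c $  — expand C ::= λ
step 4: stack=$ c E c b  input=b c b c c $  — match b
step 5: stack=$ c E c  input=c b c c $  — match c
step 6: stack=$ c E  input=b c c $  — expand E ::= C b c
step 7: stack=$ c c b C  input=b c c $  — expand C ::= λ
step 8: stack=$ c c b  input=b c c $  — match b
step 9: stack=$ c c  input=c c $  — match c
step 10: stack=$ c  input=c $  — match c
Accept reached after 10 steps.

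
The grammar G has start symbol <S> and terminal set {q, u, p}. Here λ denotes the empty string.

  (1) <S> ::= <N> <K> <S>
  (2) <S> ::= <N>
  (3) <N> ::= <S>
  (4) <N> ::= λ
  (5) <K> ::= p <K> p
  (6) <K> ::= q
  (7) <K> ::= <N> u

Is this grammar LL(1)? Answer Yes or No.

FIRST(<S>) = {λ, p, q, u}
FIRST(<N>) = {λ, p, q, u}
FIRST(<K>) = {p, q, u}
FOLLOW(<S>) = {$, p, q, u}
FOLLOW(<N>) = {$, p, q, u}
FOLLOW(<K>) = {$, p, q, u}
Cell M[<K>, p] receives both <K> ::= p <K> p and <K> ::= <N> u — the grammar is not LL(1).

No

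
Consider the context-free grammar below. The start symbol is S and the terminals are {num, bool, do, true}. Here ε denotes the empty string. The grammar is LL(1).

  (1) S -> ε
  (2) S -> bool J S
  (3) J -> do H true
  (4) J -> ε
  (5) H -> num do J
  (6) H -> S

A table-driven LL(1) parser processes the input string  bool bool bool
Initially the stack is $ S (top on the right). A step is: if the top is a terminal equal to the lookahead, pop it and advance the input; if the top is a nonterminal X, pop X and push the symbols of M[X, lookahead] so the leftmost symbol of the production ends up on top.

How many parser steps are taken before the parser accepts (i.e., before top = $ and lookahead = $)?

10

      Stack       Input             Action
   1  $ S         bool bool bool $  expand S -> bool J S
   2  $ S J bool  bool bool bool $  match bool
   3  $ S J       bool bool $       expand J -> ε
   4  $ S         bool bool $       expand S -> bool J S
   5  $ S J bool  bool bool $       match bool
   6  $ S J       bool $            expand J -> ε
   7  $ S         bool $            expand S -> bool J S
   8  $ S J bool  bool $            match bool
   9  $ S J       $                 expand J -> ε
  10  $ S         $                 expand S -> ε
Accept reached after 10 steps.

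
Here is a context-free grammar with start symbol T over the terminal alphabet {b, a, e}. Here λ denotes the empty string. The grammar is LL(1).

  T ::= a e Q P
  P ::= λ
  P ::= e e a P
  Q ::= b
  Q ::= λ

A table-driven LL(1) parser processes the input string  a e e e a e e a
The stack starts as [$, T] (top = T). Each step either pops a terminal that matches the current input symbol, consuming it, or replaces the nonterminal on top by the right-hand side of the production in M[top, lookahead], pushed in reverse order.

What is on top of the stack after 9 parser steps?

step 1: stack=$ T  input=a e e e a e e a $  — expand T ::= a e Q P
step 2: stack=$ P Q e a  input=a e e e a e e a $  — match a
step 3: stack=$ P Q e  input=e e e a e e a $  — match e
step 4: stack=$ P Q  input=e e a e e a $  — expand Q ::= λ
step 5: stack=$ P  input=e e a e e a $  — expand P ::= e e a P
step 6: stack=$ P a e e  input=e e a e e a $  — match e
step 7: stack=$ P a e  input=e a e e a $  — match e
step 8: stack=$ P a  input=a e e a $  — match a
step 9: stack=$ P  input=e e a $  — expand P ::= e e a P
Stack after step 9: $ P a e e (top = e).

e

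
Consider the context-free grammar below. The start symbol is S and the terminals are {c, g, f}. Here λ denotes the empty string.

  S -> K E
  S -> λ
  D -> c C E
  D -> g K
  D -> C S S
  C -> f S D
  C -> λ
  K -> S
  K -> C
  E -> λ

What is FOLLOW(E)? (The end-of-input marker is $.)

FIRST(C) = {λ, f}
FIRST(E) = {λ}
FIRST(S) = {λ, f}  (via K E)
FIRST(D) = {λ, c, f, g}  (via C S S)
FIRST(K) = {λ, f}  (via S, C)
FOLLOW(S) includes $ since S is the start symbol.
FOLLOW(S): in D->C S S (occurrence 1), S is followed by S with FIRST {λ, f}; in D->C S S (occurrence 1), the suffix after S is nullable, so FOLLOW(S) ⊇ FOLLOW(D) = {$, c, f, g}; in D->C S S (occurrence 2), the suffix after S is empty, so FOLLOW(S) ⊇ FOLLOW(D) = {$, c, f, g}; in C->f S D, S is followed by D with FIRST {λ, c, f, g}; in C->f S D, the suffix after S is nullable, so FOLLOW(S) ⊇ FOLLOW(C) = {$, c, f, g}; in K->S, the suffix after S is empty, so FOLLOW(S) ⊇ FOLLOW(K) = {$, c, f, g}. Thus FOLLOW(S) = {$, c, f, g}.
FOLLOW(D): in C->f S D, the suffix after D is empty, so FOLLOW(D) ⊇ FOLLOW(C) = {$, c, f, g}. Thus FOLLOW(D) = {$, c, f, g}.
FOLLOW(K): in S->K E, K is followed by E with FIRST {λ}; in S->K E, the suffix after K is nullable, so FOLLOW(K) ⊇ FOLLOW(S) = {$, c, f, g}; in D->g K, the suffix after K is empty, so FOLLOW(K) ⊇ FOLLOW(D) = {$, c, f, g}. Thus FOLLOW(K) = {$, c, f, g}.
FOLLOW(C): in D->c C E, C is followed by E with FIRST {λ}; in D->c C E, the suffix after C is nullable, so FOLLOW(C) ⊇ FOLLOW(D) = {$, c, f, g}; in D->C S S, C is followed by S S with FIRST {λ, f}; in D->C S S, the suffix after C is nullable, so FOLLOW(C) ⊇ FOLLOW(D) = {$, c, f, g}; in K->C, the suffix after C is empty, so FOLLOW(C) ⊇ FOLLOW(K) = {$, c, f, g}. Thus FOLLOW(C) = {$, c, f, g}.
FOLLOW(E): in S->K E, the suffix after E is empty, so FOLLOW(E) ⊇ FOLLOW(S) = {$, c, f, g}; in D->c C E, the suffix after E is empty, so FOLLOW(E) ⊇ FOLLOW(D) = {$, c, f, g}. Thus FOLLOW(E) = {$, c, f, g}.

{$, c, f, g}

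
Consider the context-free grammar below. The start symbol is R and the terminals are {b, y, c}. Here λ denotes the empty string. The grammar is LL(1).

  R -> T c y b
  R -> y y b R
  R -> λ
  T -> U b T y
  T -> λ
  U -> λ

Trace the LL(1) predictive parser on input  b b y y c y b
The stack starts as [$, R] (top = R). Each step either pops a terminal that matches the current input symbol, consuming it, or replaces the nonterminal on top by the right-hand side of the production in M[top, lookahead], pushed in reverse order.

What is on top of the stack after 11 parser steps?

y

step 1: stack=$ R  input=b b y y c y b $  — expand R -> T c y b
step 2: stack=$ b y c T  input=b b y y c y b $  — expand T -> U b T y
step 3: stack=$ b y c y T b U  input=b b y y c y b $  — expand U -> λ
step 4: stack=$ b y c y T b  input=b b y y c y b $  — match b
step 5: stack=$ b y c y T  input=b y y c y b $  — expand T -> U b T y
step 6: stack=$ b y c y y T b U  input=b y y c y b $  — expand U -> λ
step 7: stack=$ b y c y y T b  input=b y y c y b $  — match b
step 8: stack=$ b y c y y T  input=y y c y b $  — expand T -> λ
step 9: stack=$ b y c y y  input=y y c y b $  — match y
step 10: stack=$ b y c y  input=y c y b $  — match y
step 11: stack=$ b y c  input=c y b $  — match c
Stack after step 11: $ b y (top = y).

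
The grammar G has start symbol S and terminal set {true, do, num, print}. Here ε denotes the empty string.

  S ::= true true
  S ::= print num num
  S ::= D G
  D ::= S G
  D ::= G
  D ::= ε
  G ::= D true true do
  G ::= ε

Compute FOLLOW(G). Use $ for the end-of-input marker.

{$, print, true}

FIRST(S): from S::=true true we get {true}; from S::=print num num we get {print}; from S::=D G we get {ε, print, true}. So FIRST(S) = {ε, print, true}.
FIRST(D): from D::=S G we get {ε, print, true}; from D::=G we get {ε, print, true}; from D::=ε we get {ε}. So FIRST(D) = {ε, print, true}.
FIRST(G): from G::=D true true do we get {print, true}; from G::=ε we get {ε}. So FIRST(G) = {ε, print, true}.
FOLLOW(S) includes $ since S is the start symbol.
FOLLOW(S): in D::=S G, S is followed by G with FIRST {ε, print, true}; in D::=S G, the suffix after S is nullable, so FOLLOW(S) ⊇ FOLLOW(D) = {$, print, true}. Thus FOLLOW(S) = {$, print, true}.
FOLLOW(D): in S::=D G, D is followed by G with FIRST {ε, print, true}; in S::=D G, the suffix after D is nullable, so FOLLOW(D) ⊇ FOLLOW(S) = {$, print, true}; in G::=D true true do, D is followed by true true do with FIRST {true}. Thus FOLLOW(D) = {$, print, true}.
FOLLOW(G): in S::=D G, the suffix after G is empty, so FOLLOW(G) ⊇ FOLLOW(S) = {$, print, true}; in D::=S G, the suffix after G is empty, so FOLLOW(G) ⊇ FOLLOW(D) = {$, print, true}; in D::=G, the suffix after G is empty, so FOLLOW(G) ⊇ FOLLOW(D) = {$, print, true}. Thus FOLLOW(G) = {$, print, true}.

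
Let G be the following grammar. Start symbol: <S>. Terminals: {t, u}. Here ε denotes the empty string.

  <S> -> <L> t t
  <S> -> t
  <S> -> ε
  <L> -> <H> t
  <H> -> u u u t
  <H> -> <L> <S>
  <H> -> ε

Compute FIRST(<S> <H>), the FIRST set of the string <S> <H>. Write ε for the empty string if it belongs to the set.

FIRST(<S>) = {ε, t, u}  (via <L> t t)
FIRST(<L>) = {t, u}  (via <H> t)
FIRST(<H>) = {ε, t, u}  (via <L> <S>)
FIRST(<S> <H>): take FIRST of each symbol in turn, carrying on past any symbol whose FIRST contains ε; result {ε, t, u}.

{ε, t, u}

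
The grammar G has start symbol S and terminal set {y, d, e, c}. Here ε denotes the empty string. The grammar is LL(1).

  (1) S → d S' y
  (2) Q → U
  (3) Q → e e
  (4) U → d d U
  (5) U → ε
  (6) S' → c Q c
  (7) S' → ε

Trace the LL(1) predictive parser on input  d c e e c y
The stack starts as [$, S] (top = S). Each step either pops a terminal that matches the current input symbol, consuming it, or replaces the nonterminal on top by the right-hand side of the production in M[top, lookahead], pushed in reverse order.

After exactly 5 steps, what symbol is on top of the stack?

e

     Stack      Input          Action
  1  $ S        d c e e c y $  expand S → d S' y
  2  $ y S' d   d c e e c y $  match d
  3  $ y S'     c e e c y $    expand S' → c Q c
  4  $ y c Q c  c e e c y $    match c
  5  $ y c Q    e e c y $      expand Q → e e
Stack after step 5: $ y c e e (top = e).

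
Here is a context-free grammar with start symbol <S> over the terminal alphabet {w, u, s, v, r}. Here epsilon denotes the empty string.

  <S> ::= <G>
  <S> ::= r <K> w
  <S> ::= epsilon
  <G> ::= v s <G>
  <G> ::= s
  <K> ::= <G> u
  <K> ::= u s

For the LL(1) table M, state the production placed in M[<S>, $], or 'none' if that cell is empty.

<S> ::= epsilon

FIRST(<G>): from <G>::=v s <G> we get {v}; from <G>::=s we get {s}. So FIRST(<G>) = {s, v}.
FIRST(<S>): from <S>::=<G> we get {s, v}; from <S>::=r <K> w we get {r}; from <S>::=epsilon we get {epsilon}. So FIRST(<S>) = {epsilon, r, s, v}.
FIRST(<K>): from <K>::=<G> u we get {s, v}; from <K>::=u s we get {u}. So FIRST(<K>) = {s, u, v}.
FOLLOW(<S>) includes $ since <S> is the start symbol.
FOLLOW(<S>): <S> appears on no right-hand side. Thus FOLLOW(<S>) = {$}.
For <S> ::= <G>: FIRST(<G>) = {s, v}, so it goes in M[<S>, t] for t ∈ {s, v}.
For <S> ::= r <K> w: FIRST(r <K> w) = {r}, so it goes in M[<S>, t] for t ∈ {r}.
For <S> ::= epsilon: FIRST(epsilon) = {epsilon}, so it goes in M[<S>, t] for t ∈ {}; since epsilon ∈ FIRST, also for every t ∈ FOLLOW(<S>) = {$}.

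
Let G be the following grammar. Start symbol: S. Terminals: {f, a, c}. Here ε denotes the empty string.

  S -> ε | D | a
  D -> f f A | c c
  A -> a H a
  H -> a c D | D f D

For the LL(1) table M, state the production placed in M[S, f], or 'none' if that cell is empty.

S -> D

FIRST(D) = {c, f}
FIRST(A) = {a}
FIRST(S) = {ε, a, c, f}  (via D)
FIRST(H) = {a, c, f}  (via D f D)
FOLLOW(S) includes $ since S is the start symbol.
FOLLOW(S): S appears on no right-hand side. Thus FOLLOW(S) = {$}.
For S -> ε: FIRST(ε) = {ε}, so it goes in M[S, t] for t ∈ {}; since ε ∈ FIRST, also for every t ∈ FOLLOW(S) = {$}.
For S -> D: FIRST(D) = {c, f}, so it goes in M[S, t] for t ∈ {c, f}.
For S -> a: FIRST(a) = {a}, so it goes in M[S, t] for t ∈ {a}.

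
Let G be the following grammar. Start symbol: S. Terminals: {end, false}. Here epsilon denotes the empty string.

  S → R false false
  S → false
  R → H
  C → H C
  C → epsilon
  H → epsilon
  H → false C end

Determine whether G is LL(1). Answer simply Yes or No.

No

FIRST(S) = {false}
FIRST(R) = {epsilon, false}
FIRST(C) = {epsilon, false}
FIRST(H) = {epsilon, false}
FOLLOW(S) = {$}
FOLLOW(R) = {false}
FOLLOW(C) = {end}
FOLLOW(H) = {end, false}
Cell M[C, end] receives both C → H C and C → epsilon — the grammar is not LL(1).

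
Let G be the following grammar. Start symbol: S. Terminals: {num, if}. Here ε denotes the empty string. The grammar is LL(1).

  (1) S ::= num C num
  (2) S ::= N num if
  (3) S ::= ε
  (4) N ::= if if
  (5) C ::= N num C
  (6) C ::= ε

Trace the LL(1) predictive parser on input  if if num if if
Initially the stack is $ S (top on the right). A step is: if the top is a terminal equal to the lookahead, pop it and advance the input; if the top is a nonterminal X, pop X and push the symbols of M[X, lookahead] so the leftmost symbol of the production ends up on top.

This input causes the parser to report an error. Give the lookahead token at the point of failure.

step 1: stack=$ S  input=if if num if if $  — expand S ::= N num if
step 2: stack=$ if num N  input=if if num if if $  — expand N ::= if if
step 3: stack=$ if num if if  input=if if num if if $  — match if
step 4: stack=$ if num if  input=if num if if $  — match if
step 5: stack=$ if num  input=num if if $  — match num
step 6: stack=$ if  input=if if $  — match if
step 7: stack=$  input=if $  — error: stack empty but input remains

if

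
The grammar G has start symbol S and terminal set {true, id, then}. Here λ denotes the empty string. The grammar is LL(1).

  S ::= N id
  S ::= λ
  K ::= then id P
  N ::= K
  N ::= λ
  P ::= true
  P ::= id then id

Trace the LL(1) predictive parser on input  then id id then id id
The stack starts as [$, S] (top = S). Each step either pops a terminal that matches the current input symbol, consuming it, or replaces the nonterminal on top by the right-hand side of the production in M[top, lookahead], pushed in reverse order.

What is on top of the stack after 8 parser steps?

step 1: stack=$ S  input=then id id then id id $  — expand S ::= N id
step 2: stack=$ id N  input=then id id then id id $  — expand N ::= K
step 3: stack=$ id K  input=then id id then id id $  — expand K ::= then id P
step 4: stack=$ id P id then  input=then id id then id id $  — match then
step 5: stack=$ id P id  input=id id then id id $  — match id
step 6: stack=$ id P  input=id then id id $  — expand P ::= id then id
step 7: stack=$ id id then id  input=id then id id $  — match id
step 8: stack=$ id id then  input=then id id $  — match then
Stack after step 8: $ id id (top = id).

id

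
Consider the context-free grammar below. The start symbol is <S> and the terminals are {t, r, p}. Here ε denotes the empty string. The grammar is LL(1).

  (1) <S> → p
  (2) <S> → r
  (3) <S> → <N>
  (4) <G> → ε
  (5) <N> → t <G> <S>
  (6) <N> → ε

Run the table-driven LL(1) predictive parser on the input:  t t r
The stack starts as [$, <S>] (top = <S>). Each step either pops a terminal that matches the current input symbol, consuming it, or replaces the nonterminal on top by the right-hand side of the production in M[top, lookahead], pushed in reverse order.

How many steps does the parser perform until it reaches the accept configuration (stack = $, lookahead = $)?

10

step 1: stack=$ <S>  input=t t r $  — expand <S> → <N>
step 2: stack=$ <N>  input=t t r $  — expand <N> → t <G> <S>
step 3: stack=$ <S> <G> t  input=t t r $  — match t
step 4: stack=$ <S> <G>  input=t r $  — expand <G> → ε
step 5: stack=$ <S>  input=t r $  — expand <S> → <N>
step 6: stack=$ <N>  input=t r $  — expand <N> → t <G> <S>
step 7: stack=$ <S> <G> t  input=t r $  — match t
step 8: stack=$ <S> <G>  input=r $  — expand <G> → ε
step 9: stack=$ <S>  input=r $  — expand <S> → r
step 10: stack=$ r  input=r $  — match r
Accept reached after 10 steps.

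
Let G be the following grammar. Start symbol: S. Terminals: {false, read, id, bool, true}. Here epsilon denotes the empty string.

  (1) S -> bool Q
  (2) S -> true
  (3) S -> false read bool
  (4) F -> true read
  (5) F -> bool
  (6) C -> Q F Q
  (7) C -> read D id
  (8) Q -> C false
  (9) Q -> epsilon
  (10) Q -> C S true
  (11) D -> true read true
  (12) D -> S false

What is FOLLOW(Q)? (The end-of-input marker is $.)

{$, bool, false, true}

FIRST(S) = {bool, false, true}
FIRST(F) = {bool, true}
FIRST(D) = {bool, false, true}  (via S false)
FIRST(C) = {bool, read, true}  (via Q F Q)
FIRST(Q) = {epsilon, bool, read, true}  (via C false, C S true)
FOLLOW(S) includes $ since S is the start symbol.
FOLLOW(S): in Q->C S true, S is followed by true with FIRST {true}; in D->S false, S is followed by false with FIRST {false}. Thus FOLLOW(S) = {$, false, true}.
FOLLOW(C): in Q->C false, C is followed by false with FIRST {false}; in Q->C S true, C is followed by S true with FIRST {bool, false, true}. Thus FOLLOW(C) = {bool, false, true}.
FOLLOW(F): in C->Q F Q, F is followed by Q with FIRST {epsilon, bool, read, true}; in C->Q F Q, the suffix after F is nullable, so FOLLOW(F) ⊇ FOLLOW(C) = {bool, false, true}. Thus FOLLOW(F) = {bool, false, read, true}.
FOLLOW(Q): in S->bool Q, the suffix after Q is empty, so FOLLOW(Q) ⊇ FOLLOW(S) = {$, false, true}; in C->Q F Q (occurrence 1), Q is followed by F Q with FIRST {bool, true}; in C->Q F Q (occurrence 2), the suffix after Q is empty, so FOLLOW(Q) ⊇ FOLLOW(C) = {bool, false, true}. Thus FOLLOW(Q) = {$, bool, false, true}.
FOLLOW(D): in C->read D id, D is followed by id with FIRST {id}. Thus FOLLOW(D) = {id}.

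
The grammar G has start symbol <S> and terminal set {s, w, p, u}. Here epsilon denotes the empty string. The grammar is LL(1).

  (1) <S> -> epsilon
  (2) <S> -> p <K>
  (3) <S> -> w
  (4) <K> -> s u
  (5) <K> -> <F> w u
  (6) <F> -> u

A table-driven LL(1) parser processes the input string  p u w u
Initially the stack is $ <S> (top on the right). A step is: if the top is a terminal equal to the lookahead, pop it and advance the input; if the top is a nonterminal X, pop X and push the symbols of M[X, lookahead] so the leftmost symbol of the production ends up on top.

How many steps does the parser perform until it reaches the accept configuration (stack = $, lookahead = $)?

7

     Stack      Input      Action
  1  $ <S>      p u w u $  expand <S> -> p <K>
  2  $ <K> p    p u w u $  match p
  3  $ <K>      u w u $    expand <K> -> <F> w u
  4  $ u w <F>  u w u $    expand <F> -> u
  5  $ u w u    u w u $    match u
  6  $ u w      w u $      match w
  7  $ u        u $        match u
Accept reached after 7 steps.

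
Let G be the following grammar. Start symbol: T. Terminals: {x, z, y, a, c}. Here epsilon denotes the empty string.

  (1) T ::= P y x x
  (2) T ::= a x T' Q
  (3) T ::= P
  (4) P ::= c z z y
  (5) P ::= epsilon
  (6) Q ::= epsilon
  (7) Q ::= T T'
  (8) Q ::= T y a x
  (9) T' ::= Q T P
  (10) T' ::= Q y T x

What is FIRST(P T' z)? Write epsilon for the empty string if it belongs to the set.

FIRST(P): from P::=c z z y we get {c}; from P::=epsilon we get {epsilon}. So FIRST(P) = {epsilon, c}.
FIRST(T): from T::=P y x x we get {c, y}; from T::=a x T' Q we get {a}; from T::=P we get {epsilon, c}. So FIRST(T) = {epsilon, a, c, y}.
FIRST(Q): from Q::=epsilon we get {epsilon}; from Q::=T T' we get {epsilon, a, c, y}; from Q::=T y a x we get {a, c, y}. So FIRST(Q) = {epsilon, a, c, y}.
FIRST(T'): from T'::=Q T P we get {epsilon, a, c, y}; from T'::=Q y T x we get {a, c, y}. So FIRST(T') = {epsilon, a, c, y}.
FIRST(P T' z): take FIRST of each symbol in turn, carrying on past any symbol whose FIRST contains epsilon; result {a, c, y, z}.

{a, c, y, z}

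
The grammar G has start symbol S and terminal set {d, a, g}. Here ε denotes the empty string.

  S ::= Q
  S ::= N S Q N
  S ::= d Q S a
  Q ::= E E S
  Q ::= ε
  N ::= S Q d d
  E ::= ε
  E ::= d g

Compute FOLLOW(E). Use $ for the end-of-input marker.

FIRST(E): from E::=ε we get {ε}; from E::=d g we get {d}. So FIRST(E) = {ε, d}.
FIRST(S): from S::=Q we get {ε, d}; from S::=N S Q N we get {d}; from S::=d Q S a we get {d}. So FIRST(S) = {ε, d}.
FIRST(Q): from Q::=E E S we get {ε, d}; from Q::=ε we get {ε}. So FIRST(Q) = {ε, d}.
FIRST(N): from N::=S Q d d we get {d}. So FIRST(N) = {d}.
FOLLOW(S) includes $ since S is the start symbol.
FOLLOW(S): in S::=N S Q N, S is followed by Q N with FIRST {d}; in S::=d Q S a, S is followed by a with FIRST {a}; in Q::=E E S, the suffix after S is empty, so FOLLOW(S) ⊇ FOLLOW(Q) = {$, a, d}; in N::=S Q d d, S is followed by Q d d with FIRST {d}. Thus FOLLOW(S) = {$, a, d}.
FOLLOW(Q): in S::=Q, the suffix after Q is empty, so FOLLOW(Q) ⊇ FOLLOW(S) = {$, a, d}; in S::=N S Q N, Q is followed by N with FIRST {d}; in S::=d Q S a, Q is followed by S a with FIRST {a, d}; in N::=S Q d d, Q is followed by d d with FIRST {d}. Thus FOLLOW(Q) = {$, a, d}.
FOLLOW(N): in S::=N S Q N (occurrence 1), N is followed by S Q N with FIRST {d}; in S::=N S Q N (occurrence 2), the suffix after N is empty, so FOLLOW(N) ⊇ FOLLOW(S) = {$, a, d}. Thus FOLLOW(N) = {$, a, d}.
FOLLOW(E): in Q::=E E S (occurrence 1), E is followed by E S with FIRST {ε, d}; in Q::=E E S (occurrence 1), the suffix after E is nullable, so FOLLOW(E) ⊇ FOLLOW(Q) = {$, a, d}; in Q::=E E S (occurrence 2), E is followed by S with FIRST {ε, d}; in Q::=E E S (occurrence 2), the suffix after E is nullable, so FOLLOW(E) ⊇ FOLLOW(Q) = {$, a, d}. Thus FOLLOW(E) = {$, a, d}.

{$, a, d}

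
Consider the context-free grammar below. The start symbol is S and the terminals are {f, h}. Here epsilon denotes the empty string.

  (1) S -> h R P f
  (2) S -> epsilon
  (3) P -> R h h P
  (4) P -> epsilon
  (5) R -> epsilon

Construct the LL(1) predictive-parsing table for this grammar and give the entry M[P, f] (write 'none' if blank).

FIRST(S) = {epsilon, h}
FIRST(R) = {epsilon}
FIRST(P) = {epsilon, h}  (via R h h P)
FOLLOW(S) includes $ since S is the start symbol.
FOLLOW(P): in S->h R P f, P is followed by f with FIRST {f}; in P->R h h P, the suffix after P is empty (adds nothing new). Thus FOLLOW(P) = {f}.
For P -> R h h P: FIRST(R h h P) = {h}, so it goes in M[P, t] for t ∈ {h}.
For P -> epsilon: FIRST(epsilon) = {epsilon}, so it goes in M[P, t] for t ∈ {}; since epsilon ∈ FIRST, also for every t ∈ FOLLOW(P) = {f}.

P -> epsilon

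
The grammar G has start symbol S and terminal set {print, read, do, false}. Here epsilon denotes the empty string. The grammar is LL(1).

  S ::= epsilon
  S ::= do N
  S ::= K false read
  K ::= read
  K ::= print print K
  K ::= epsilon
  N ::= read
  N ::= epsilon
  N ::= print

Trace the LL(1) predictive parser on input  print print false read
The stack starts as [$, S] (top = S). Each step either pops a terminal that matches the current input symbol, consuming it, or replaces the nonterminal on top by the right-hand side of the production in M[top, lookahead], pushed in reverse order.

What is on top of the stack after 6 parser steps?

read

     Stack                       Input                     Action
  1  $ S                         print print false read $  expand S ::= K false read
  2  $ read false K              print print false read $  expand K ::= print print K
  3  $ read false K print print  print print false read $  match print
  4  $ read false K print        print false read $        match print
  5  $ read false K              false read $              expand K ::= epsilon
  6  $ read false                false read $              match false
Stack after step 6: $ read (top = read).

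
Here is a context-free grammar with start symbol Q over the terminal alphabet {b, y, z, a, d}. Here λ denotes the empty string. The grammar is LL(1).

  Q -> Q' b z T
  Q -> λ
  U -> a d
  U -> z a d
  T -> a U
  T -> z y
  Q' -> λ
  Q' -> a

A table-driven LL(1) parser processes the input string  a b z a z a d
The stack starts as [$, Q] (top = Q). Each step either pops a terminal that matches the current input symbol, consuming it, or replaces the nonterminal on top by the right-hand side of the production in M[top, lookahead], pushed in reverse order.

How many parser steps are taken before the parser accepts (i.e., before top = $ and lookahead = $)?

11

step 1: stack=$ Q  input=a b z a z a d $  — expand Q -> Q' b z T
step 2: stack=$ T z b Q'  input=a b z a z a d $  — expand Q' -> a
step 3: stack=$ T z b a  input=a b z a z a d $  — match a
step 4: stack=$ T z b  input=b z a z a d $  — match b
step 5: stack=$ T z  input=z a z a d $  — match z
step 6: stack=$ T  input=a z a d $  — expand T -> a U
step 7: stack=$ U a  input=a z a d $  — match a
step 8: stack=$ U  input=z a d $  — expand U -> z a d
step 9: stack=$ d a z  input=z a d $  — match z
step 10: stack=$ d a  input=a d $  — match a
step 11: stack=$ d  input=d $  — match d
Accept reached after 11 steps.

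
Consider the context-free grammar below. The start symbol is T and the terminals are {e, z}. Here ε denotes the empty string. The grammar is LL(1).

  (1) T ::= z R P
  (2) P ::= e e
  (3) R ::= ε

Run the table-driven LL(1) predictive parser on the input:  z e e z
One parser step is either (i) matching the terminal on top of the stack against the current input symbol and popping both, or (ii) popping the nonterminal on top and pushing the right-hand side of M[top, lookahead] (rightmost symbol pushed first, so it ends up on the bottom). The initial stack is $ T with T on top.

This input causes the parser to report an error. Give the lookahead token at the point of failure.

     Stack    Input      Action
  1  $ T      z e e z $  expand T ::= z R P
  2  $ P R z  z e e z $  match z
  3  $ P R    e e z $    expand R ::= ε
  4  $ P      e e z $    expand P ::= e e
  5  $ e e    e e z $    match e
  6  $ e      e z $      match e
  7  $        z $        error: stack empty but input remains

z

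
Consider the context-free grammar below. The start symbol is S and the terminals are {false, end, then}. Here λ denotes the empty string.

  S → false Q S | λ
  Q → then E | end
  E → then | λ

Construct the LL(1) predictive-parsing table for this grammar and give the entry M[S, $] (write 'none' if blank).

FIRST(S) = {λ, false}
FIRST(Q) = {end, then}
FIRST(E) = {λ, then}
FOLLOW(S) includes $ since S is the start symbol.
FOLLOW(S): in S→false Q S, the suffix after S is empty (adds nothing new). Thus FOLLOW(S) = {$}.
For S → false Q S: FIRST(false Q S) = {false}, so it goes in M[S, t] for t ∈ {false}.
For S → λ: FIRST(λ) = {λ}, so it goes in M[S, t] for t ∈ {}; since λ ∈ FIRST, also for every t ∈ FOLLOW(S) = {$}.

S → λ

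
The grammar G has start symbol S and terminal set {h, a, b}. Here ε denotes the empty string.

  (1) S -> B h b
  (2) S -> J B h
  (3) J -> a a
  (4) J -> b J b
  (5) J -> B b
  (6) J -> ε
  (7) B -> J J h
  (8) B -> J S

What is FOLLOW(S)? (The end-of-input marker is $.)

FIRST(S) = {a, b, h}  (via B h b, J B h)
FIRST(J) = {ε, a, b, h}  (via B b)
FIRST(B) = {a, b, h}  (via J J h, J S)
FOLLOW(S) includes $ since S is the start symbol.
FOLLOW(J): in S->J B h, J is followed by B h with FIRST {a, b, h}; in J->b J b, J is followed by b with FIRST {b}; in B->J J h (occurrence 1), J is followed by J h with FIRST {a, b, h}; in B->J J h (occurrence 2), J is followed by h with FIRST {h}; in B->J S, J is followed by S with FIRST {a, b, h}. Thus FOLLOW(J) = {a, b, h}.
FOLLOW(B): in S->B h b, B is followed by h b with FIRST {h}; in S->J B h, B is followed by h with FIRST {h}; in J->B b, B is followed by b with FIRST {b}. Thus FOLLOW(B) = {b, h}.
FOLLOW(S): in B->J S, the suffix after S is empty, so FOLLOW(S) ⊇ FOLLOW(B) = {b, h}. Thus FOLLOW(S) = {$, b, h}.

{$, b, h}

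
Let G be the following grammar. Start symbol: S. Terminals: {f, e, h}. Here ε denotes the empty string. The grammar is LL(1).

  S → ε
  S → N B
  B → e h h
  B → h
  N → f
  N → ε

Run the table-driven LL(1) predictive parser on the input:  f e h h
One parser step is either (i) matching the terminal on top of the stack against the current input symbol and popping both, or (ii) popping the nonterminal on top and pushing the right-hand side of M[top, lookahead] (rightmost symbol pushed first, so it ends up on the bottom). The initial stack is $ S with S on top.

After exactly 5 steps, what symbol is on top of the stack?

h

     Stack    Input      Action
  1  $ S      f e h h $  expand S → N B
  2  $ B N    f e h h $  expand N → f
  3  $ B f    f e h h $  match f
  4  $ B      e h h $    expand B → e h h
  5  $ h h e  e h h $    match e
Stack after step 5: $ h h (top = h).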